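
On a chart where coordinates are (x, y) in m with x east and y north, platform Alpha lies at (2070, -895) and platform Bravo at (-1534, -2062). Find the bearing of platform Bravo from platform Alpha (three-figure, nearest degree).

252°

Δeast = -1534 − 2070 = -3604.00; Δnorth = -2062 − -895 = -1167.00.
Bearing = atan2(Δeast, Δnorth) mod 360° = 252.06° ≈ 252°.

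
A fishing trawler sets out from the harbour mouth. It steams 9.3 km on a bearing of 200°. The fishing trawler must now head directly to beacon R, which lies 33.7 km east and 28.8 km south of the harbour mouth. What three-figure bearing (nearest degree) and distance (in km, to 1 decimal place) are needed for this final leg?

119°, 42.0 km

Leg 1 (200°, 9.3 km): east 9.3 sin 200° = -3.18, north 9.3 cos 200° = -8.74
Current position: (-3.18, -8.74). Target: (33.7, -28.8). Remaining: Δeast = 36.88, Δnorth = -20.06.
Bearing = atan2(36.88, -20.06) mod 360° = 118.54°; distance = √((36.88)² + (-20.06)²) = 41.984 km.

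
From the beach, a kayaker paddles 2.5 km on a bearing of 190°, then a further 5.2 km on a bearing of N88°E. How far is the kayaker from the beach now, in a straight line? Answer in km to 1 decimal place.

Leg 1 (190°, 2.5 km): east 2.5 sin 190° = -0.43, north 2.5 cos 190° = -2.46
Leg 2 (N88°E, 5.2 km): east 5.2 sin 88° = 5.20, north 5.2 cos 88° = 0.18
Net: 4.76 east, -2.28 north. Distance = √((4.76)² + (-2.28)²) = 5.281 km.

5.3 km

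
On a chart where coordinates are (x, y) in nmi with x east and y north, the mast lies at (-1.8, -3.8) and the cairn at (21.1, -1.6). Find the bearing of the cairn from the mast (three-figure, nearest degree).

Δeast = 21.1 − -1.8 = 22.90; Δnorth = -1.6 − -3.8 = 2.20.
Bearing = atan2(Δeast, Δnorth) mod 360° = 84.51° ≈ 085°.

085°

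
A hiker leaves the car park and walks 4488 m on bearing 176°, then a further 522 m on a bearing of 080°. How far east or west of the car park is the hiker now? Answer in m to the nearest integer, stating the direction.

827 m east

Leg 1 (176°, 4488 m): east 4488 sin 176° = 313.07, north 4488 cos 176° = -4477.07
Leg 2 (080°, 522 m): east 522 sin 80° = 514.07, north 522 cos 80° = 90.64
Net east component: 827.14 m.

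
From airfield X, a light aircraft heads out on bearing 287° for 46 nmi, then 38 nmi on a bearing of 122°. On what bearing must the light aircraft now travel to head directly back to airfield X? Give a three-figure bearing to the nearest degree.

Leg 1 (287°, 46 nmi): east 46 sin 287° = -43.99, north 46 cos 287° = 13.45
Leg 2 (122°, 38 nmi): east 38 sin 122° = 32.23, north 38 cos 122° = -20.14
Net displacement: -11.76 east, -6.69 north. Direction back to start is (11.76, 6.69): bearing = atan2(11.76, 6.69) mod 360° = 60.38° ≈ 060°.

060°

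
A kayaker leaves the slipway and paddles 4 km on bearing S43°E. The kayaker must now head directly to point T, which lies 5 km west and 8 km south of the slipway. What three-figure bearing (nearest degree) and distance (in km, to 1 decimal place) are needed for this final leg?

Leg 1 (S43°E, 4 km): east 4 sin 137° = 2.73, north 4 cos 137° = -2.93
Current position: (2.73, -2.93). Target: (-5, -8). Remaining: Δeast = -7.73, Δnorth = -5.07.
Bearing = atan2(-7.73, -5.07) mod 360° = 236.71°; distance = √((-7.73)² + (-5.07)²) = 9.245 km.

237°, 9.2 km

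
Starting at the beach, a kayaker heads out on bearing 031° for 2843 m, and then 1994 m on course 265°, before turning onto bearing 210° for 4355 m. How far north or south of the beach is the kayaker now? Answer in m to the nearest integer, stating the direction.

1508 m south

Leg 1 (031°, 2843 m): east 2843 sin 31° = 1464.25, north 2843 cos 31° = 2436.93
Leg 2 (265°, 1994 m): east 1994 sin 265° = -1986.41, north 1994 cos 265° = -173.79
Leg 3 (210°, 4355 m): east 4355 sin 210° = -2177.50, north 4355 cos 210° = -3771.54
Net north component: -1508.40 m.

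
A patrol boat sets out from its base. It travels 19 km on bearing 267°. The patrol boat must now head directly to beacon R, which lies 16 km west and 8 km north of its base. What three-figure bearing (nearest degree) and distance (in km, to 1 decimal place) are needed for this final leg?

Leg 1 (267°, 19 km): east 19 sin 267° = -18.97, north 19 cos 267° = -0.99
Current position: (-18.97, -0.99). Target: (-16, 8). Remaining: Δeast = 2.97, Δnorth = 8.99.
Bearing = atan2(2.97, 8.99) mod 360° = 18.30°; distance = √((2.97)² + (8.99)²) = 9.473 km.

018°, 9.5 km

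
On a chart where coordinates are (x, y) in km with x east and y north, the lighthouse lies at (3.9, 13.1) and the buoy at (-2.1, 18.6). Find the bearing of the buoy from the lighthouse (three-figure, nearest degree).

313°

Δeast = -2.1 − 3.9 = -6.00; Δnorth = 18.6 − 13.1 = 5.50.
Bearing = atan2(Δeast, Δnorth) mod 360° = 312.51° ≈ 313°.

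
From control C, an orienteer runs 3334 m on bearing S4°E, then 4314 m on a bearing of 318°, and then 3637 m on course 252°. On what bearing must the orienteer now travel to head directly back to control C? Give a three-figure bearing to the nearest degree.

Leg 1 (S4°E, 3334 m): east 3334 sin 176° = 232.57, north 3334 cos 176° = -3325.88
Leg 2 (318°, 4314 m): east 4314 sin 318° = -2886.63, north 4314 cos 318° = 3205.93
Leg 3 (252°, 3637 m): east 3637 sin 252° = -3458.99, north 3637 cos 252° = -1123.89
Net displacement: -6113.05 east, -1243.85 north. Direction back to start is (6113.05, 1243.85): bearing = atan2(6113.05, 1243.85) mod 360° = 78.50° ≈ 078°.

078°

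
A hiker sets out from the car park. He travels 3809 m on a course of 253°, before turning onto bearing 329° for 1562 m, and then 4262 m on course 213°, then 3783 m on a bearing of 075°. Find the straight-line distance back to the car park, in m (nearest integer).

3913 m

Leg 1 (253°, 3809 m): east 3809 sin 253° = -3642.56, north 3809 cos 253° = -1113.64
Leg 2 (329°, 1562 m): east 1562 sin 329° = -804.49, north 1562 cos 329° = 1338.90
Leg 3 (213°, 4262 m): east 4262 sin 213° = -2321.25, north 4262 cos 213° = -3574.41
Leg 4 (075°, 3783 m): east 3783 sin 75° = 3654.10, north 3783 cos 75° = 979.11
Net: -3114.21 east, -2370.05 north. Distance = √((-3114.21)² + (-2370.05)²) = 3913.493 m.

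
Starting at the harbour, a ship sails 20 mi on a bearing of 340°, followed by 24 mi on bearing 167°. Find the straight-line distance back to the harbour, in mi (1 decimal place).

4.8 mi

Leg 1 (340°, 20 mi): east 20 sin 340° = -6.84, north 20 cos 340° = 18.79
Leg 2 (167°, 24 mi): east 24 sin 167° = 5.40, north 24 cos 167° = -23.38
Net: -1.44 east, -4.59 north. Distance = √((-1.44)² + (-4.59)²) = 4.812 mi.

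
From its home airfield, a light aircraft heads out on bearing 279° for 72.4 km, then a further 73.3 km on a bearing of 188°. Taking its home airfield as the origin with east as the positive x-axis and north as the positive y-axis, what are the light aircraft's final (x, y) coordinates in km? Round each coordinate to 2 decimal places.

(-81.71, -61.26)

Leg 1 (279°, 72.4 km): east 72.4 sin 279° = -71.51, north 72.4 cos 279° = 11.33
Leg 2 (188°, 73.3 km): east 73.3 sin 188° = -10.20, north 73.3 cos 188° = -72.59
Summing: -81.71 km east, -61.26 km north → (-81.71, -61.26).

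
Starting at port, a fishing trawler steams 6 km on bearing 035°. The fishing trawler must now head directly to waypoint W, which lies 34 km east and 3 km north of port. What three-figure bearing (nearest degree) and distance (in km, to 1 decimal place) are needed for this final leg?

Leg 1 (035°, 6 km): east 6 sin 35° = 3.44, north 6 cos 35° = 4.91
Current position: (3.44, 4.91). Target: (34, 3). Remaining: Δeast = 30.56, Δnorth = -1.91.
Bearing = atan2(30.56, -1.91) mod 360° = 93.59°; distance = √((30.56)² + (-1.91)²) = 30.618 km.

094°, 30.6 km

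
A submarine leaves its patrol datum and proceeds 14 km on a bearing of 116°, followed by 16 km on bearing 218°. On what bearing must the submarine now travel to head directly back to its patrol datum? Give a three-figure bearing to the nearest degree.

352°

Leg 1 (116°, 14 km): east 14 sin 116° = 12.58, north 14 cos 116° = -6.14
Leg 2 (218°, 16 km): east 16 sin 218° = -9.85, north 16 cos 218° = -12.61
Net displacement: 2.73 east, -18.75 north. Direction back to start is (-2.73, 18.75): bearing = atan2(-2.73, 18.75) mod 360° = 351.71° ≈ 352°.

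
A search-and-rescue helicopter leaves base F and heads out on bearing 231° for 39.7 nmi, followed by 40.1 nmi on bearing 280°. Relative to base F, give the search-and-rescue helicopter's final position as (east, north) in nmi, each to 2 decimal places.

Leg 1 (231°, 39.7 nmi): east 39.7 sin 231° = -30.85, north 39.7 cos 231° = -24.98
Leg 2 (280°, 40.1 nmi): east 40.1 sin 280° = -39.49, north 40.1 cos 280° = 6.96
Summing: -70.34 nmi east, -18.02 nmi north → (-70.34, -18.02).

(-70.34, -18.02)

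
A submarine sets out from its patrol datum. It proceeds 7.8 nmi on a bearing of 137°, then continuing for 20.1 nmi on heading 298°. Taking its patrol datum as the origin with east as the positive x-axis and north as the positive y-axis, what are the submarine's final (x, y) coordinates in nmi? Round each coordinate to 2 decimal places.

(-12.43, 3.73)

Leg 1 (137°, 7.8 nmi): east 7.8 sin 137° = 5.32, north 7.8 cos 137° = -5.70
Leg 2 (298°, 20.1 nmi): east 20.1 sin 298° = -17.75, north 20.1 cos 298° = 9.44
Summing: -12.43 nmi east, 3.73 nmi north → (-12.43, 3.73).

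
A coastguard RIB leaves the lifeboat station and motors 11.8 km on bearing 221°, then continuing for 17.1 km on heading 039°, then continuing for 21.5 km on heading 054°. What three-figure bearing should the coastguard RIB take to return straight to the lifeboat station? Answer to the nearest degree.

230°

Leg 1 (221°, 11.8 km): east 11.8 sin 221° = -7.74, north 11.8 cos 221° = -8.91
Leg 2 (039°, 17.1 km): east 17.1 sin 39° = 10.76, north 17.1 cos 39° = 13.29
Leg 3 (054°, 21.5 km): east 21.5 sin 54° = 17.39, north 21.5 cos 54° = 12.64
Net displacement: 20.41 east, 17.02 north. Direction back to start is (-20.41, -17.02): bearing = atan2(-20.41, -17.02) mod 360° = 230.18° ≈ 230°.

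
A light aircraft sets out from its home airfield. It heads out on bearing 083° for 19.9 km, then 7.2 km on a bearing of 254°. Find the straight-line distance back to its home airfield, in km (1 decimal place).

12.8 km

Leg 1 (083°, 19.9 km): east 19.9 sin 83° = 19.75, north 19.9 cos 83° = 2.43
Leg 2 (254°, 7.2 km): east 7.2 sin 254° = -6.92, north 7.2 cos 254° = -1.98
Net: 12.83 east, 0.44 north. Distance = √((12.83)² + (0.44)²) = 12.838 km.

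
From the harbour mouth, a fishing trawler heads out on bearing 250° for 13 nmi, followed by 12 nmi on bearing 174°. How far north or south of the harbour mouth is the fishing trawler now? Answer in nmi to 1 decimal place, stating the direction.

Leg 1 (250°, 13 nmi): east 13 sin 250° = -12.22, north 13 cos 250° = -4.45
Leg 2 (174°, 12 nmi): east 12 sin 174° = 1.25, north 12 cos 174° = -11.93
Net north component: -16.38 nmi.

16.4 nmi south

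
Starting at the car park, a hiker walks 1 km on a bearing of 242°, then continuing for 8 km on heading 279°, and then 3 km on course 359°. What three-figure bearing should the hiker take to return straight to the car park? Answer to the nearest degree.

Leg 1 (242°, 1 km): east 1 sin 242° = -0.88, north 1 cos 242° = -0.47
Leg 2 (279°, 8 km): east 8 sin 279° = -7.90, north 8 cos 279° = 1.25
Leg 3 (359°, 3 km): east 3 sin 359° = -0.05, north 3 cos 359° = 3.00
Net displacement: -8.84 east, 3.78 north. Direction back to start is (8.84, -3.78): bearing = atan2(8.84, -3.78) mod 360° = 113.17° ≈ 113°.

113°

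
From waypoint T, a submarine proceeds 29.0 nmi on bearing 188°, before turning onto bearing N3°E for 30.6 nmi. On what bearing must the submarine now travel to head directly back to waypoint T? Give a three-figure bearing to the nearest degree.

Leg 1 (188°, 29.0 nmi): east 29.0 sin 188° = -4.04, north 29.0 cos 188° = -28.72
Leg 2 (N3°E, 30.6 nmi): east 30.6 sin 3° = 1.60, north 30.6 cos 3° = 30.56
Net displacement: -2.43 east, 1.84 north. Direction back to start is (2.43, -1.84): bearing = atan2(2.43, -1.84) mod 360° = 127.09° ≈ 127°.

127°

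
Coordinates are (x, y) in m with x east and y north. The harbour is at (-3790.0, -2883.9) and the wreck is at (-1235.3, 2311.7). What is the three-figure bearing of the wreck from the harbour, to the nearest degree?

Δeast = -1235.3 − -3790.0 = 2554.70; Δnorth = 2311.7 − -2883.9 = 5195.60.
Bearing = atan2(Δeast, Δnorth) mod 360° = 26.18° ≈ 026°.

026°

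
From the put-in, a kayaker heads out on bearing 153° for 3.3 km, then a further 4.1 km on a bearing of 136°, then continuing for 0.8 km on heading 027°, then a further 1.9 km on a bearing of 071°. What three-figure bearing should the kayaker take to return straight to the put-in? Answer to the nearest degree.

305°

Leg 1 (153°, 3.3 km): east 3.3 sin 153° = 1.50, north 3.3 cos 153° = -2.94
Leg 2 (136°, 4.1 km): east 4.1 sin 136° = 2.85, north 4.1 cos 136° = -2.95
Leg 3 (027°, 0.8 km): east 0.8 sin 27° = 0.36, north 0.8 cos 27° = 0.71
Leg 4 (071°, 1.9 km): east 1.9 sin 71° = 1.80, north 1.9 cos 71° = 0.62
Net displacement: 6.51 east, -4.56 north. Direction back to start is (-6.51, 4.56): bearing = atan2(-6.51, 4.56) mod 360° = 305.02° ≈ 305°.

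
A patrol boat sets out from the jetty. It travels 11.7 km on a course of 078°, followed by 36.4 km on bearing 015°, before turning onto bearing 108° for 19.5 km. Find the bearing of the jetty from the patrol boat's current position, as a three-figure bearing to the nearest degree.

Leg 1 (078°, 11.7 km): east 11.7 sin 78° = 11.44, north 11.7 cos 78° = 2.43
Leg 2 (015°, 36.4 km): east 36.4 sin 15° = 9.42, north 36.4 cos 15° = 35.16
Leg 3 (108°, 19.5 km): east 19.5 sin 108° = 18.55, north 19.5 cos 108° = -6.03
Net displacement: 39.41 east, 31.57 north. Direction back to start is (-39.41, -31.57): bearing = atan2(-39.41, -31.57) mod 360° = 231.31° ≈ 231°.

231°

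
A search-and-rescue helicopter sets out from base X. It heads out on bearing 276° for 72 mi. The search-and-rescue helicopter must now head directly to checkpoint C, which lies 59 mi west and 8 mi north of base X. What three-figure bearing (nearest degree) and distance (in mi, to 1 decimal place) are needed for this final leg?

088°, 12.6 mi

Leg 1 (276°, 72 mi): east 72 sin 276° = -71.61, north 72 cos 276° = 7.53
Current position: (-71.61, 7.53). Target: (-59, 8). Remaining: Δeast = 12.61, Δnorth = 0.47.
Bearing = atan2(12.61, 0.47) mod 360° = 87.85°; distance = √((12.61)² + (0.47)²) = 12.614 mi.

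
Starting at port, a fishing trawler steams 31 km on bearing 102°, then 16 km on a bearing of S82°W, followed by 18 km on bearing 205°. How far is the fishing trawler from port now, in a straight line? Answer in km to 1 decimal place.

25.9 km

Leg 1 (102°, 31 km): east 31 sin 102° = 30.32, north 31 cos 102° = -6.45
Leg 2 (S82°W, 16 km): east 16 sin 262° = -15.84, north 16 cos 262° = -2.23
Leg 3 (205°, 18 km): east 18 sin 205° = -7.61, north 18 cos 205° = -16.31
Net: 6.87 east, -24.99 north. Distance = √((6.87)² + (-24.99)²) = 25.913 km.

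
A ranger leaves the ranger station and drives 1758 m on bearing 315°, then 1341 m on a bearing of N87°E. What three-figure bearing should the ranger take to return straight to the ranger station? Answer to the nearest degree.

Leg 1 (315°, 1758 m): east 1758 sin 315° = -1243.09, north 1758 cos 315° = 1243.09
Leg 2 (N87°E, 1341 m): east 1341 sin 87° = 1339.16, north 1341 cos 87° = 70.18
Net displacement: 96.07 east, 1313.28 north. Direction back to start is (-96.07, -1313.28): bearing = atan2(-96.07, -1313.28) mod 360° = 184.18° ≈ 184°.

184°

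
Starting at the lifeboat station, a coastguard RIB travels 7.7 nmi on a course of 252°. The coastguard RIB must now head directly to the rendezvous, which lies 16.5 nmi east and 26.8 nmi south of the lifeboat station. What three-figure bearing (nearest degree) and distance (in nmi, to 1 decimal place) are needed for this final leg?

Leg 1 (252°, 7.7 nmi): east 7.7 sin 252° = -7.32, north 7.7 cos 252° = -2.38
Current position: (-7.32, -2.38). Target: (16.5, -26.8). Remaining: Δeast = 23.82, Δnorth = -24.42.
Bearing = atan2(23.82, -24.42) mod 360° = 135.71°; distance = √((23.82)² + (-24.42)²) = 34.116 nmi.

136°, 34.1 nmi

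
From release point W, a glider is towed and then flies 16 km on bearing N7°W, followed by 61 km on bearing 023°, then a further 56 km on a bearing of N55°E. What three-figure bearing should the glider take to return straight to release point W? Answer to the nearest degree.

Leg 1 (N7°W, 16 km): east 16 sin 353° = -1.95, north 16 cos 353° = 15.88
Leg 2 (023°, 61 km): east 61 sin 23° = 23.83, north 61 cos 23° = 56.15
Leg 3 (N55°E, 56 km): east 56 sin 55° = 45.87, north 56 cos 55° = 32.12
Net displacement: 67.76 east, 104.15 north. Direction back to start is (-67.76, -104.15): bearing = atan2(-67.76, -104.15) mod 360° = 213.05° ≈ 213°.

213°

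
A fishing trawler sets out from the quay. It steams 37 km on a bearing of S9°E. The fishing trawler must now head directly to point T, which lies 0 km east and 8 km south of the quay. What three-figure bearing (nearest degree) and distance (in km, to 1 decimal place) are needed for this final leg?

Leg 1 (S9°E, 37 km): east 37 sin 171° = 5.79, north 37 cos 171° = -36.54
Current position: (5.79, -36.54). Target: (0, -8). Remaining: Δeast = -5.79, Δnorth = 28.54.
Bearing = atan2(-5.79, 28.54) mod 360° = 348.54°; distance = √((-5.79)² + (28.54)²) = 29.125 km.

349°, 29.1 km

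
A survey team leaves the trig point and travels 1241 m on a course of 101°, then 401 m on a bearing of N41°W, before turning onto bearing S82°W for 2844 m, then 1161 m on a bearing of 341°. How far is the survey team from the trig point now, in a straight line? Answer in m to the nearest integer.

2367 m

Leg 1 (101°, 1241 m): east 1241 sin 101° = 1218.20, north 1241 cos 101° = -236.79
Leg 2 (N41°W, 401 m): east 401 sin 319° = -263.08, north 401 cos 319° = 302.64
Leg 3 (S82°W, 2844 m): east 2844 sin 262° = -2816.32, north 2844 cos 262° = -395.81
Leg 4 (341°, 1161 m): east 1161 sin 341° = -377.98, north 1161 cos 341° = 1097.75
Net: -2239.19 east, 767.78 north. Distance = √((-2239.19)² + (767.78)²) = 2367.161 m.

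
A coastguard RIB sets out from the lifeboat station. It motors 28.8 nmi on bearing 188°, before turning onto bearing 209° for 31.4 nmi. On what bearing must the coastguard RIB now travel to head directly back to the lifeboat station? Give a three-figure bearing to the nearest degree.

Leg 1 (188°, 28.8 nmi): east 28.8 sin 188° = -4.01, north 28.8 cos 188° = -28.52
Leg 2 (209°, 31.4 nmi): east 31.4 sin 209° = -15.22, north 31.4 cos 209° = -27.46
Net displacement: -19.23 east, -55.98 north. Direction back to start is (19.23, 55.98): bearing = atan2(19.23, 55.98) mod 360° = 18.96° ≈ 019°.

019°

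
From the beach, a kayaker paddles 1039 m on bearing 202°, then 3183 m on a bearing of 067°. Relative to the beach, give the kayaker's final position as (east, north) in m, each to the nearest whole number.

Leg 1 (202°, 1039 m): east 1039 sin 202° = -389.22, north 1039 cos 202° = -963.34
Leg 2 (067°, 3183 m): east 3183 sin 67° = 2929.97, north 3183 cos 67° = 1243.70
Summing: 2540.75 m east, 280.35 m north → (2541, 280).

(2541, 280)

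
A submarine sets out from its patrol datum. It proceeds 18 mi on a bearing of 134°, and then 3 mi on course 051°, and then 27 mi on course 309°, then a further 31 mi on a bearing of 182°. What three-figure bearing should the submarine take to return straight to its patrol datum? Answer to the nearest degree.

Leg 1 (134°, 18 mi): east 18 sin 134° = 12.95, north 18 cos 134° = -12.50
Leg 2 (051°, 3 mi): east 3 sin 51° = 2.33, north 3 cos 51° = 1.89
Leg 3 (309°, 27 mi): east 27 sin 309° = -20.98, north 27 cos 309° = 16.99
Leg 4 (182°, 31 mi): east 31 sin 182° = -1.08, north 31 cos 182° = -30.98
Net displacement: -6.79 east, -24.61 north. Direction back to start is (6.79, 24.61): bearing = atan2(6.79, 24.61) mod 360° = 15.42° ≈ 015°.

015°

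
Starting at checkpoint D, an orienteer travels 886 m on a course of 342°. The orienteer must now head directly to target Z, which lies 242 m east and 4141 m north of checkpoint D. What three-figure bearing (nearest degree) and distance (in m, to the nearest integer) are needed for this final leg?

Leg 1 (342°, 886 m): east 886 sin 342° = -273.79, north 886 cos 342° = 842.64
Current position: (-273.79, 842.64). Target: (242, 4141). Remaining: Δeast = 515.79, Δnorth = 3298.36.
Bearing = atan2(515.79, 3298.36) mod 360° = 8.89°; distance = √((515.79)² + (3298.36)²) = 3338.449 m.

009°, 3338 m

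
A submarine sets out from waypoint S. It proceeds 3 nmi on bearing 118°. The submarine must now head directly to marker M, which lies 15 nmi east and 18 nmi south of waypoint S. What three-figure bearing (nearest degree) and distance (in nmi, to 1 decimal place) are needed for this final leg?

143°, 20.7 nmi

Leg 1 (118°, 3 nmi): east 3 sin 118° = 2.65, north 3 cos 118° = -1.41
Current position: (2.65, -1.41). Target: (15, -18). Remaining: Δeast = 12.35, Δnorth = -16.59.
Bearing = atan2(12.35, -16.59) mod 360° = 143.34°; distance = √((12.35)² + (-16.59)²) = 20.684 nmi.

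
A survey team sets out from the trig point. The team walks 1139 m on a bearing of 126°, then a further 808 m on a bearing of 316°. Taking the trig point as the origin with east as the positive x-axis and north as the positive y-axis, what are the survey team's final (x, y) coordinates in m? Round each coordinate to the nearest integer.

(360, -88)

Leg 1 (126°, 1139 m): east 1139 sin 126° = 921.47, north 1139 cos 126° = -669.49
Leg 2 (316°, 808 m): east 808 sin 316° = -561.28, north 808 cos 316° = 581.23
Summing: 360.19 m east, -88.26 m north → (360, -88).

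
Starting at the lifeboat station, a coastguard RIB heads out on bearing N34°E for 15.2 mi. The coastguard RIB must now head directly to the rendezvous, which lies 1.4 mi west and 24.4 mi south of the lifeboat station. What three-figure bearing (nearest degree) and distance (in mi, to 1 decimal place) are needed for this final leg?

Leg 1 (N34°E, 15.2 mi): east 15.2 sin 34° = 8.50, north 15.2 cos 34° = 12.60
Current position: (8.50, 12.60). Target: (-1.4, -24.4). Remaining: Δeast = -9.90, Δnorth = -37.00.
Bearing = atan2(-9.90, -37.00) mod 360° = 194.98°; distance = √((-9.90)² + (-37.00)²) = 38.303 mi.

195°, 38.3 mi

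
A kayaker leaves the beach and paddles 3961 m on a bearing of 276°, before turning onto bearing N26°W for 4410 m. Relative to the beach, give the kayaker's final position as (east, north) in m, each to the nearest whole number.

Leg 1 (276°, 3961 m): east 3961 sin 276° = -3939.30, north 3961 cos 276° = 414.04
Leg 2 (N26°W, 4410 m): east 4410 sin 334° = -1933.22, north 4410 cos 334° = 3963.68
Summing: -5872.52 m east, 4377.72 m north → (-5873, 4378).

(-5873, 4378)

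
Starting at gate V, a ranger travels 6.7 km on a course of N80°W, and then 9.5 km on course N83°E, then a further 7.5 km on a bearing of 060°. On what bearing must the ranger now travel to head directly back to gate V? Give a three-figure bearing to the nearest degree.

237°

Leg 1 (N80°W, 6.7 km): east 6.7 sin 280° = -6.60, north 6.7 cos 280° = 1.16
Leg 2 (N83°E, 9.5 km): east 9.5 sin 83° = 9.43, north 9.5 cos 83° = 1.16
Leg 3 (060°, 7.5 km): east 7.5 sin 60° = 6.50, north 7.5 cos 60° = 3.75
Net displacement: 9.33 east, 6.07 north. Direction back to start is (-9.33, -6.07): bearing = atan2(-9.33, -6.07) mod 360° = 236.94° ≈ 237°.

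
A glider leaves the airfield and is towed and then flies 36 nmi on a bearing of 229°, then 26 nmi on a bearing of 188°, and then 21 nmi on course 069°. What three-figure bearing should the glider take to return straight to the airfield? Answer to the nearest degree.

015°

Leg 1 (229°, 36 nmi): east 36 sin 229° = -27.17, north 36 cos 229° = -23.62
Leg 2 (188°, 26 nmi): east 26 sin 188° = -3.62, north 26 cos 188° = -25.75
Leg 3 (069°, 21 nmi): east 21 sin 69° = 19.61, north 21 cos 69° = 7.53
Net displacement: -11.18 east, -41.84 north. Direction back to start is (11.18, 41.84): bearing = atan2(11.18, 41.84) mod 360° = 14.96° ≈ 015°.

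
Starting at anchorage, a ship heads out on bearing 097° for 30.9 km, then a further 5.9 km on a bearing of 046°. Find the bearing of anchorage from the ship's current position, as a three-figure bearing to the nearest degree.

Leg 1 (097°, 30.9 km): east 30.9 sin 97° = 30.67, north 30.9 cos 97° = -3.77
Leg 2 (046°, 5.9 km): east 5.9 sin 46° = 4.24, north 5.9 cos 46° = 4.10
Net displacement: 34.91 east, 0.33 north. Direction back to start is (-34.91, -0.33): bearing = atan2(-34.91, -0.33) mod 360° = 269.45° ≈ 269°.

269°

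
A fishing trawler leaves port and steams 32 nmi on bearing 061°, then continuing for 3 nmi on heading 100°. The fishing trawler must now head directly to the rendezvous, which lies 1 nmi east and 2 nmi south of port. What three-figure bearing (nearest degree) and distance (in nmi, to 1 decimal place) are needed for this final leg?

240°, 34.4 nmi

Leg 1 (061°, 32 nmi): east 32 sin 61° = 27.99, north 32 cos 61° = 15.51
Leg 2 (100°, 3 nmi): east 3 sin 100° = 2.95, north 3 cos 100° = -0.52
Current position: (30.94, 14.99). Target: (1, -2). Remaining: Δeast = -29.94, Δnorth = -16.99.
Bearing = atan2(-29.94, -16.99) mod 360° = 240.42°; distance = √((-29.94)² + (-16.99)²) = 34.428 nmi.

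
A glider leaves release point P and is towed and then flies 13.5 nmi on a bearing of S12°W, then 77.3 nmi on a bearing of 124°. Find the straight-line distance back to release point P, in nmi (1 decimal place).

Leg 1 (S12°W, 13.5 nmi): east 13.5 sin 192° = -2.81, north 13.5 cos 192° = -13.20
Leg 2 (124°, 77.3 nmi): east 77.3 sin 124° = 64.08, north 77.3 cos 124° = -43.23
Net: 61.28 east, -56.43 north. Distance = √((61.28)² + (-56.43)²) = 83.303 nmi.

83.3 nmi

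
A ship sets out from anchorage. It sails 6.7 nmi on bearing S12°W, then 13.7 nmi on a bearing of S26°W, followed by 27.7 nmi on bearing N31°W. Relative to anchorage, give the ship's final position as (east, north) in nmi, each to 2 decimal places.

Leg 1 (S12°W, 6.7 nmi): east 6.7 sin 192° = -1.39, north 6.7 cos 192° = -6.55
Leg 2 (S26°W, 13.7 nmi): east 13.7 sin 206° = -6.01, north 13.7 cos 206° = -12.31
Leg 3 (N31°W, 27.7 nmi): east 27.7 sin 329° = -14.27, north 27.7 cos 329° = 23.74
Summing: -21.67 nmi east, 4.88 nmi north → (-21.67, 4.88).

(-21.67, 4.88)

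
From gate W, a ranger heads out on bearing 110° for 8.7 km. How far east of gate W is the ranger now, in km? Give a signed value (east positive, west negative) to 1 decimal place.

8.2 km

Leg 1 (110°, 8.7 km): east 8.7 sin 110° = 8.18, north 8.7 cos 110° = -2.98
Net east component: 8.18 km.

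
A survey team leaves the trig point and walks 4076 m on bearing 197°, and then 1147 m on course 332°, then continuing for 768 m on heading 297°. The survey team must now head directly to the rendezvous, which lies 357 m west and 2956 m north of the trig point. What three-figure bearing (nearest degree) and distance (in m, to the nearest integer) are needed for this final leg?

Leg 1 (197°, 4076 m): east 4076 sin 197° = -1191.71, north 4076 cos 197° = -3897.90
Leg 2 (332°, 1147 m): east 1147 sin 332° = -538.48, north 1147 cos 332° = 1012.74
Leg 3 (297°, 768 m): east 768 sin 297° = -684.29, north 768 cos 297° = 348.66
Current position: (-2414.48, -2536.49). Target: (-357, 2956). Remaining: Δeast = 2057.48, Δnorth = 5492.49.
Bearing = atan2(2057.48, 5492.49) mod 360° = 20.54°; distance = √((2057.48)² + (5492.49)²) = 5865.212 m.

021°, 5865 m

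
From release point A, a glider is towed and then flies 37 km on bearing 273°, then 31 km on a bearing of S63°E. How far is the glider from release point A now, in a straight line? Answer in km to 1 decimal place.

Leg 1 (273°, 37 km): east 37 sin 273° = -36.95, north 37 cos 273° = 1.94
Leg 2 (S63°E, 31 km): east 31 sin 117° = 27.62, north 31 cos 117° = -14.07
Net: -9.33 east, -12.14 north. Distance = √((-9.33)² + (-12.14)²) = 15.308 km.

15.3 km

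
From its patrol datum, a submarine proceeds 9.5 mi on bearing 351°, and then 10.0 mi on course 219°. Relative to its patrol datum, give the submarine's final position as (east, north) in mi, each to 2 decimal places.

(-7.78, 1.61)

Leg 1 (351°, 9.5 mi): east 9.5 sin 351° = -1.49, north 9.5 cos 351° = 9.38
Leg 2 (219°, 10.0 mi): east 10.0 sin 219° = -6.29, north 10.0 cos 219° = -7.77
Summing: -7.78 mi east, 1.61 mi north → (-7.78, 1.61).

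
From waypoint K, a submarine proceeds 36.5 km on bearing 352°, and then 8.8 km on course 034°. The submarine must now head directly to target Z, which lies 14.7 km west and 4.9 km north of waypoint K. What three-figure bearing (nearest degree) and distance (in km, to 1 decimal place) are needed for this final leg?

201°, 41.2 km

Leg 1 (352°, 36.5 km): east 36.5 sin 352° = -5.08, north 36.5 cos 352° = 36.14
Leg 2 (034°, 8.8 km): east 8.8 sin 34° = 4.92, north 8.8 cos 34° = 7.30
Current position: (-0.16, 43.44). Target: (-14.7, 4.9). Remaining: Δeast = -14.54, Δnorth = -38.54.
Bearing = atan2(-14.54, -38.54) mod 360° = 200.67°; distance = √((-14.54)² + (-38.54)²) = 41.192 km.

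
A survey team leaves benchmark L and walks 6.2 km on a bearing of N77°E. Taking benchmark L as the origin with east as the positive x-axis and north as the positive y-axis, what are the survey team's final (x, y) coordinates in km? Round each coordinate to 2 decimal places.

Leg 1 (N77°E, 6.2 km): east 6.2 sin 77° = 6.04, north 6.2 cos 77° = 1.39
Summing: 6.04 km east, 1.39 km north → (6.04, 1.39).

(6.04, 1.39)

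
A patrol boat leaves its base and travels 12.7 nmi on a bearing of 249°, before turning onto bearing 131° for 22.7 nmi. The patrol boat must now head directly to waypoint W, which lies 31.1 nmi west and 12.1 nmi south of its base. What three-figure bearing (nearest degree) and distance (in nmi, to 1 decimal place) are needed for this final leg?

Leg 1 (249°, 12.7 nmi): east 12.7 sin 249° = -11.86, north 12.7 cos 249° = -4.55
Leg 2 (131°, 22.7 nmi): east 22.7 sin 131° = 17.13, north 22.7 cos 131° = -14.89
Current position: (5.28, -19.44). Target: (-31.1, -12.1). Remaining: Δeast = -36.38, Δnorth = 7.34.
Bearing = atan2(-36.38, 7.34) mod 360° = 281.41°; distance = √((-36.38)² + (7.34)²) = 37.109 nmi.

281°, 37.1 nmi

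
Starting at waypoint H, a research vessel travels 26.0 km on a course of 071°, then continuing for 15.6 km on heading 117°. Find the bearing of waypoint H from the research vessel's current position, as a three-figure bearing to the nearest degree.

268°

Leg 1 (071°, 26.0 km): east 26.0 sin 71° = 24.58, north 26.0 cos 71° = 8.46
Leg 2 (117°, 15.6 km): east 15.6 sin 117° = 13.90, north 15.6 cos 117° = -7.08
Net displacement: 38.48 east, 1.38 north. Direction back to start is (-38.48, -1.38): bearing = atan2(-38.48, -1.38) mod 360° = 267.94° ≈ 268°.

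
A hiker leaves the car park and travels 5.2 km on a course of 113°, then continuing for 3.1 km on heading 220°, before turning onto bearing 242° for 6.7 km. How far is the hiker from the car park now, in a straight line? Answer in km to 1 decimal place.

8.2 km

Leg 1 (113°, 5.2 km): east 5.2 sin 113° = 4.79, north 5.2 cos 113° = -2.03
Leg 2 (220°, 3.1 km): east 3.1 sin 220° = -1.99, north 3.1 cos 220° = -2.37
Leg 3 (242°, 6.7 km): east 6.7 sin 242° = -5.92, north 6.7 cos 242° = -3.15
Net: -3.12 east, -7.55 north. Distance = √((-3.12)² + (-7.55)²) = 8.172 km.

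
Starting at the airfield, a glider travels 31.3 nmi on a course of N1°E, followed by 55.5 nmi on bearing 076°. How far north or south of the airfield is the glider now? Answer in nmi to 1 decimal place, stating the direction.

44.7 nmi north

Leg 1 (N1°E, 31.3 nmi): east 31.3 sin 1° = 0.55, north 31.3 cos 1° = 31.30
Leg 2 (076°, 55.5 nmi): east 55.5 sin 76° = 53.85, north 55.5 cos 76° = 13.43
Net north component: 44.72 nmi.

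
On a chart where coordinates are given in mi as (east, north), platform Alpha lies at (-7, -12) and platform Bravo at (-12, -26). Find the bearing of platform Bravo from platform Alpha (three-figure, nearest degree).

200°

Δeast = -12 − -7 = -5.00; Δnorth = -26 − -12 = -14.00.
Bearing = atan2(Δeast, Δnorth) mod 360° = 199.65° ≈ 200°.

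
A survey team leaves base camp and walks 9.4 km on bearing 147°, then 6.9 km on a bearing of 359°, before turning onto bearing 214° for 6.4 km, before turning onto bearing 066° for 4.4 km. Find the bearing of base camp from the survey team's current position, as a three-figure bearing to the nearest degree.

Leg 1 (147°, 9.4 km): east 9.4 sin 147° = 5.12, north 9.4 cos 147° = -7.88
Leg 2 (359°, 6.9 km): east 6.9 sin 359° = -0.12, north 6.9 cos 359° = 6.90
Leg 3 (214°, 6.4 km): east 6.4 sin 214° = -3.58, north 6.4 cos 214° = -5.31
Leg 4 (066°, 4.4 km): east 4.4 sin 66° = 4.02, north 4.4 cos 66° = 1.79
Net displacement: 5.44 east, -4.50 north. Direction back to start is (-5.44, 4.50): bearing = atan2(-5.44, 4.50) mod 360° = 309.60° ≈ 310°.

310°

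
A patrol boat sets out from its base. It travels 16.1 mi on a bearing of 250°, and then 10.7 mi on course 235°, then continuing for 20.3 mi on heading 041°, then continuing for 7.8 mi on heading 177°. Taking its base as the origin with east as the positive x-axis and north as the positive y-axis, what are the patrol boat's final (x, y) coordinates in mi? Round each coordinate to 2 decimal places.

Leg 1 (250°, 16.1 mi): east 16.1 sin 250° = -15.13, north 16.1 cos 250° = -5.51
Leg 2 (235°, 10.7 mi): east 10.7 sin 235° = -8.76, north 10.7 cos 235° = -6.14
Leg 3 (041°, 20.3 mi): east 20.3 sin 41° = 13.32, north 20.3 cos 41° = 15.32
Leg 4 (177°, 7.8 mi): east 7.8 sin 177° = 0.41, north 7.8 cos 177° = -7.79
Summing: -10.17 mi east, -4.11 mi north → (-10.17, -4.11).

(-10.17, -4.11)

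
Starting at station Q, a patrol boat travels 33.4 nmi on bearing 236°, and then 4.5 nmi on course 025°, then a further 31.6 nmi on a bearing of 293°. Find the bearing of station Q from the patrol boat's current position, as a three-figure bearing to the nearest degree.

088°

Leg 1 (236°, 33.4 nmi): east 33.4 sin 236° = -27.69, north 33.4 cos 236° = -18.68
Leg 2 (025°, 4.5 nmi): east 4.5 sin 25° = 1.90, north 4.5 cos 25° = 4.08
Leg 3 (293°, 31.6 nmi): east 31.6 sin 293° = -29.09, north 31.6 cos 293° = 12.35
Net displacement: -54.88 east, -2.25 north. Direction back to start is (54.88, 2.25): bearing = atan2(54.88, 2.25) mod 360° = 87.65° ≈ 088°.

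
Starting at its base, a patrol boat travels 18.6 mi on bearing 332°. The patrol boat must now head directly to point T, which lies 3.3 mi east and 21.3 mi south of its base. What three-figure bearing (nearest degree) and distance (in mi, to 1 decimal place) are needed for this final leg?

Leg 1 (332°, 18.6 mi): east 18.6 sin 332° = -8.73, north 18.6 cos 332° = 16.42
Current position: (-8.73, 16.42). Target: (3.3, -21.3). Remaining: Δeast = 12.03, Δnorth = -37.72.
Bearing = atan2(12.03, -37.72) mod 360° = 162.31°; distance = √((12.03)² + (-37.72)²) = 39.595 mi.

162°, 39.6 mi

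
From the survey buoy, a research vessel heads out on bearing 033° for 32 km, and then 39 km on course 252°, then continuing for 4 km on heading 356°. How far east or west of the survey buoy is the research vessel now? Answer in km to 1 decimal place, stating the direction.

19.9 km west

Leg 1 (033°, 32 km): east 32 sin 33° = 17.43, north 32 cos 33° = 26.84
Leg 2 (252°, 39 km): east 39 sin 252° = -37.09, north 39 cos 252° = -12.05
Leg 3 (356°, 4 km): east 4 sin 356° = -0.28, north 4 cos 356° = 3.99
Net east component: -19.94 km.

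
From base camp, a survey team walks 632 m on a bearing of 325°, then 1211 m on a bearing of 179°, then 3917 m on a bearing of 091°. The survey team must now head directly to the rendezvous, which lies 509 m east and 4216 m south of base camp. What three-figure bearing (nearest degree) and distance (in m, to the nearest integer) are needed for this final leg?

222°, 4619 m

Leg 1 (325°, 632 m): east 632 sin 325° = -362.50, north 632 cos 325° = 517.70
Leg 2 (179°, 1211 m): east 1211 sin 179° = 21.13, north 1211 cos 179° = -1210.82
Leg 3 (091°, 3917 m): east 3917 sin 91° = 3916.40, north 3917 cos 91° = -68.36
Current position: (3575.04, -761.47). Target: (509, -4216). Remaining: Δeast = -3066.04, Δnorth = -3454.53.
Bearing = atan2(-3066.04, -3454.53) mod 360° = 221.59°; distance = √((-3066.04)² + (-3454.53)²) = 4618.912 m.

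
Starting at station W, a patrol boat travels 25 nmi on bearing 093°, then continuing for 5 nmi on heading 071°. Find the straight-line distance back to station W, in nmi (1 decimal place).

Leg 1 (093°, 25 nmi): east 25 sin 93° = 24.97, north 25 cos 93° = -1.31
Leg 2 (071°, 5 nmi): east 5 sin 71° = 4.73, north 5 cos 71° = 1.63
Net: 29.69 east, 0.32 north. Distance = √((29.69)² + (0.32)²) = 29.695 nmi.

29.7 nmi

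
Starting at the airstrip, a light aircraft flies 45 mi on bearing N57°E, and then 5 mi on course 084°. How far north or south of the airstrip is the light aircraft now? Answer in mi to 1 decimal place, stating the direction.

Leg 1 (N57°E, 45 mi): east 45 sin 57° = 37.74, north 45 cos 57° = 24.51
Leg 2 (084°, 5 mi): east 5 sin 84° = 4.97, north 5 cos 84° = 0.52
Net north component: 25.03 mi.

25.0 mi north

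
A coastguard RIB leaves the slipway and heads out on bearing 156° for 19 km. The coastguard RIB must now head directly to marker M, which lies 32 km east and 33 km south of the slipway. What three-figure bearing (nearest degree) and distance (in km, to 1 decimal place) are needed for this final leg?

Leg 1 (156°, 19 km): east 19 sin 156° = 7.73, north 19 cos 156° = -17.36
Current position: (7.73, -17.36). Target: (32, -33). Remaining: Δeast = 24.27, Δnorth = -15.64.
Bearing = atan2(24.27, -15.64) mod 360° = 122.80°; distance = √((24.27)² + (-15.64)²) = 28.876 km.

123°, 28.9 km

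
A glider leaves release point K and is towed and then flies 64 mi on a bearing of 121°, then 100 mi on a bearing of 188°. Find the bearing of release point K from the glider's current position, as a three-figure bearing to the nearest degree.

343°

Leg 1 (121°, 64 mi): east 64 sin 121° = 54.86, north 64 cos 121° = -32.96
Leg 2 (188°, 100 mi): east 100 sin 188° = -13.92, north 100 cos 188° = -99.03
Net displacement: 40.94 east, -131.99 north. Direction back to start is (-40.94, 131.99): bearing = atan2(-40.94, 131.99) mod 360° = 342.77° ≈ 343°.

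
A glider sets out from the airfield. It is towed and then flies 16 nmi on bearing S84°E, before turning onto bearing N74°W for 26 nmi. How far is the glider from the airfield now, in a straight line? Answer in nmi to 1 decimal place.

Leg 1 (S84°E, 16 nmi): east 16 sin 96° = 15.91, north 16 cos 96° = -1.67
Leg 2 (N74°W, 26 nmi): east 26 sin 286° = -24.99, north 26 cos 286° = 7.17
Net: -9.08 east, 5.49 north. Distance = √((-9.08)² + (5.49)²) = 10.613 nmi.

10.6 nmi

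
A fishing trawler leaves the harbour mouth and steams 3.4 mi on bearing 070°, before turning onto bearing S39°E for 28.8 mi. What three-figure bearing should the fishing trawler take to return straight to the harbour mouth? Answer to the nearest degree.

315°

Leg 1 (070°, 3.4 mi): east 3.4 sin 70° = 3.19, north 3.4 cos 70° = 1.16
Leg 2 (S39°E, 28.8 mi): east 28.8 sin 141° = 18.12, north 28.8 cos 141° = -22.38
Net displacement: 21.32 east, -21.22 north. Direction back to start is (-21.32, 21.22): bearing = atan2(-21.32, 21.22) mod 360° = 314.86° ≈ 315°.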